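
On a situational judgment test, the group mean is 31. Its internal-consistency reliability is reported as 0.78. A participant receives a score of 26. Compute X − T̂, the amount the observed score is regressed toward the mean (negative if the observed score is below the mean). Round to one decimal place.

-1.1

T̂ = 0.78(26) + 0.22(31) = 20.28 + 6.82 = 27.100 → 27.10
X − T̂ = 26 − 27.10 = -1.10 → -1.1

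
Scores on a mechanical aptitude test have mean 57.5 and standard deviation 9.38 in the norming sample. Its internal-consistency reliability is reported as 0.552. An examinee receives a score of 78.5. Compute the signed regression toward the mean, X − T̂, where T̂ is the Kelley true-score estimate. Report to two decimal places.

T̂ = ρX + (1 − ρ)μ
  = 0.552 × 78.5 + 0.448 × 57.5
  = 43.3320 + 25.7600
  = 69.0920
  ≈ 69.092
X − T̂ = 78.5 − 69.092 = 9.408 → 9.41

9.41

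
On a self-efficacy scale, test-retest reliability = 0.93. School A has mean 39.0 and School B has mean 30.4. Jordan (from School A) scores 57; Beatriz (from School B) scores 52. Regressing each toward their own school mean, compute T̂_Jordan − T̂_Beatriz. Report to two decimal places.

T̂_Jordan = 0.93(57) + 0.07(39.0) = 55.7400
T̂_Beatriz = 0.93(52) + 0.07(30.4) = 50.4880
Difference = 55.7400 − 50.4880 = 5.2520

5.25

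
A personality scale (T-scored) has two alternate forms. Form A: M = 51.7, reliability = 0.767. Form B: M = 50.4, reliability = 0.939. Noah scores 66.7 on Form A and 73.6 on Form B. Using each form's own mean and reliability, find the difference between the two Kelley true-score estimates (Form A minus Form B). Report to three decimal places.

T̂_A = 0.767(66.7) + 0.233(51.7) = 63.20500
T̂_B = 0.939(73.6) + 0.061(50.4) = 72.18480
T̂_A − T̂_B = -8.97980

-8.980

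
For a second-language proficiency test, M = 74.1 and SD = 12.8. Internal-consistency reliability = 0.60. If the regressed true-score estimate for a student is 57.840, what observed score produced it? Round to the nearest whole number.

47

T̂ = ρX + (1 − ρ)μ  ⇒  X = (T̂ − (1 − ρ)μ) / ρ
X = (57.840 − 0.40 × 74.1) / 0.60 = (57.840 − 29.640) / 0.60 = 28.200 / 0.60 = 47.00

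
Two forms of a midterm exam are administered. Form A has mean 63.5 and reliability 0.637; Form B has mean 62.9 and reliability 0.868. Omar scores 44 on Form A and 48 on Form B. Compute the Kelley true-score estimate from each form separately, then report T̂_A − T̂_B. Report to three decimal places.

1.112

T̂_A = 0.637(44) + 0.363(63.5) = 51.07850
T̂_B = 0.868(48) + 0.132(62.9) = 49.96680
T̂_A − T̂_B = 1.11170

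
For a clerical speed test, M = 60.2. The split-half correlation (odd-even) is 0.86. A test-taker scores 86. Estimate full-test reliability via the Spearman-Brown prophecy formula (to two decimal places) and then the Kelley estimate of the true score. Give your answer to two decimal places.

Spearman-Brown: ρ = 2r/(1 + r) = 2(0.86)/(1 + 0.86) = 1.720/1.86 = 0.9247 → 0.92
T̂ = ρX + (1 − ρ)μ
  = 0.92 × 86 + 0.08 × 60.2
  = 79.12 + 4.816
  = 83.936
  ≈ 83.94

83.94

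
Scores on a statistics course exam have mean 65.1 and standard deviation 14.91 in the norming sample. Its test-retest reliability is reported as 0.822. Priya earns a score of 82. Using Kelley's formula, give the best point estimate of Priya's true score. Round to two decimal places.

Regress the observed score toward the mean by the unreliability: T̂ = 0.822·82 + 0.178·65.1 = 67.404 + 11.5878 = 78.992.

78.99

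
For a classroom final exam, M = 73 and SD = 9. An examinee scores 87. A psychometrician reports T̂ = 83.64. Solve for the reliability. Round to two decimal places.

T̂ = ρX + (1 − ρ)μ  ⇒  T̂ − μ = ρ(X − μ)
ρ = (T̂ − μ)/(X − μ) = (83.64 − 73) / (87 − 73) = 10.64 / 14.0 = 0.7600

0.76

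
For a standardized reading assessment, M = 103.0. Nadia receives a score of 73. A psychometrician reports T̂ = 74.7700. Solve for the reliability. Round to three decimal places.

0.941

T̂ = ρX + (1 − ρ)μ  ⇒  T̂ − μ = ρ(X − μ)
ρ = (T̂ − μ)/(X − μ) = (74.7700 − 103.0) / (73 − 103.0) = -28.2300 / -30.0 = 0.94100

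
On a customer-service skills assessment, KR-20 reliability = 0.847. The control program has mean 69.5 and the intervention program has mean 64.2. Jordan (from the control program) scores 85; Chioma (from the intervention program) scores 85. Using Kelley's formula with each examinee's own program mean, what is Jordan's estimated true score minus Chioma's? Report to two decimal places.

0.81

T̂_Jordan = 0.847(85) + 0.153(69.5) = 82.6285
T̂_Chioma = 0.847(85) + 0.153(64.2) = 81.8176
Difference = 82.6285 − 81.8176 = 0.8109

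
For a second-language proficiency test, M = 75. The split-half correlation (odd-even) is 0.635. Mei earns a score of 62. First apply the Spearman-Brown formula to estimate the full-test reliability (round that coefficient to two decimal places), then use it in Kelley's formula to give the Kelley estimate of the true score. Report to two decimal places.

64.86

Spearman-Brown: ρ = 2r/(1 + r) = 2(0.635)/(1 + 0.635) = 1.2700/1.635 = 0.7768 → 0.78
T̂ = ρX + (1 − ρ)μ
  = 0.78 × 62 + 0.22 × 75
  = 48.36 + 16.50
  = 64.860
  ≈ 64.86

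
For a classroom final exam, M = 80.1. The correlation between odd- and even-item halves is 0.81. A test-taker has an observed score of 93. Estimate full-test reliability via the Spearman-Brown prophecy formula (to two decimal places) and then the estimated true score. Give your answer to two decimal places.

Spearman-Brown: ρ = 2r/(1 + r) = 2(0.81)/(1 + 0.81) = 1.620/1.81 = 0.8950 → 0.90
T̂ = 0.90(93) + 0.10(80.1) = 83.70 + 8.010 = 91.710 → 91.71

91.71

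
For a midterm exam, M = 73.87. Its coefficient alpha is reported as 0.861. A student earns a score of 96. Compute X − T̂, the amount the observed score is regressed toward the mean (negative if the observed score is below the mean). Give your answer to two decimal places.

3.08

T̂ = ρX + (1 − ρ)μ
  = 0.861 × 96 + 0.139 × 73.87
  = 82.656 + 10.26793
  = 92.9239
  ≈ 92.924
X − T̂ = 96 − 92.924 = 3.076 → 3.08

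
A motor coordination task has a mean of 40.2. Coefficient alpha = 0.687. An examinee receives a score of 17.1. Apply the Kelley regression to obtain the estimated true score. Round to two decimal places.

Regress the observed score toward the mean by the unreliability: T̂ = 0.687·17.1 + 0.313·40.2 = 11.7477 + 12.5826 = 24.330.

24.33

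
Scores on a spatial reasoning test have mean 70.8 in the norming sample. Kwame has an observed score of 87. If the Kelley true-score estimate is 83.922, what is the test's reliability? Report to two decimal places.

T̂ = ρX + (1 − ρ)μ  ⇒  T̂ − μ = ρ(X − μ)
ρ = (T̂ − μ)/(X − μ) = (83.922 − 70.8) / (87 − 70.8) = 13.122 / 16.2 = 0.8100

0.81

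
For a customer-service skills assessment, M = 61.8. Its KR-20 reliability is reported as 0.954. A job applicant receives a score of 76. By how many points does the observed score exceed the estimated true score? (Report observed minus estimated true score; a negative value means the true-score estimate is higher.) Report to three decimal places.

T̂ = 0.954(76) + 0.046(61.8) = 72.504 + 2.8428 = 75.34680 → 75.3468
X − T̂ = 76 − 75.3468 = 0.6532 → 0.653

0.653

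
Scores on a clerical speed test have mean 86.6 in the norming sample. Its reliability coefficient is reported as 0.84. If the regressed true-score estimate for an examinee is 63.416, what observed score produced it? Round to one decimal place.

59.0

T̂ = ρX + (1 − ρ)μ  ⇒  X = (T̂ − (1 − ρ)μ) / ρ
X = (63.416 − 0.16 × 86.6) / 0.84 = (63.416 − 13.856) / 0.84 = 49.560 / 0.84 = 59.000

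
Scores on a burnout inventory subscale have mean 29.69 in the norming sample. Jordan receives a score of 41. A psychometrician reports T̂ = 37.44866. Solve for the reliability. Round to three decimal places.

T̂ = ρX + (1 − ρ)μ  ⇒  T̂ − μ = ρ(X − μ)
ρ = (T̂ − μ)/(X − μ) = (37.44866 − 29.69) / (41 − 29.69) = 7.75866 / 11.31 = 0.68600

0.686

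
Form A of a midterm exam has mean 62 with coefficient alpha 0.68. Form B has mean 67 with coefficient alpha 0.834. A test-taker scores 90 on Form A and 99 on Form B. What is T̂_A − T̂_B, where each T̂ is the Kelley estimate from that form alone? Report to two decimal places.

-12.65

T̂_A = 0.68(90) + 0.32(62) = 81.0400
T̂_B = 0.834(99) + 0.166(67) = 93.6880
T̂_A − T̂_B = -12.6480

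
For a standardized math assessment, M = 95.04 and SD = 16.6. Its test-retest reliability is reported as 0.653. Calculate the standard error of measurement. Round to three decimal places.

SEM = SD · √(1 − ρ) = 16.6 × √0.347 = 16.6 × 0.5891 = 9.7785

9.779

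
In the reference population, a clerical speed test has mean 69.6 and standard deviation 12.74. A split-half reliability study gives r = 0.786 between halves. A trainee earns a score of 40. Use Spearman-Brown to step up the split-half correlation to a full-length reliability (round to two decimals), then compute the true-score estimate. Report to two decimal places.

43.55

Spearman-Brown: ρ = 2r/(1 + r) = 2(0.786)/(1 + 0.786) = 1.5720/1.786 = 0.8802 → 0.88
Regress the observed score toward the mean by the unreliability: T̂ = 0.88·40 + 0.12·69.6 = 35.20 + 8.352 = 43.552.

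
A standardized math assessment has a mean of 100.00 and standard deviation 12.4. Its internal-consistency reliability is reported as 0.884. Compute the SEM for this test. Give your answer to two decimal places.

SEM = SD · √(1 − ρ) = 12.4 × √0.116 = 12.4 × 0.3406 = 4.223

4.22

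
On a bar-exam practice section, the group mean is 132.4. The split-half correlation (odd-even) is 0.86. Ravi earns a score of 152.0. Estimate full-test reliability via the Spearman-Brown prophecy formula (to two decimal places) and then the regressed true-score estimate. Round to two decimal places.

150.43

Spearman-Brown: ρ = 2r/(1 + r) = 2(0.86)/(1 + 0.86) = 1.720/1.86 = 0.9247 → 0.92
T̂ = 0.92(152.0) + 0.08(132.4) = 139.840 + 10.592 = 150.432 → 150.43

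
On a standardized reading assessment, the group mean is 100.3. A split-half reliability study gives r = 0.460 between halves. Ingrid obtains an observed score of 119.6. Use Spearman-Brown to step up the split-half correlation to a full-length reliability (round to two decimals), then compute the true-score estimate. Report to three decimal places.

Spearman-Brown: ρ = 2r/(1 + r) = 2(0.460)/(1 + 0.460) = 0.9200/1.460 = 0.6301 → 0.63
Kelley's formula gives T̂ = 0.63·119.6 + 0.37·100.3 = 75.348 + 37.111 = 112.4590.

112.459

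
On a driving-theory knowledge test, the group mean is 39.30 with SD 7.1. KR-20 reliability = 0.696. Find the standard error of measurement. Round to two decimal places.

SEM = SD · √(1 − ρ) = 7.1 × √0.304 = 7.1 × 0.5514 = 3.915

3.91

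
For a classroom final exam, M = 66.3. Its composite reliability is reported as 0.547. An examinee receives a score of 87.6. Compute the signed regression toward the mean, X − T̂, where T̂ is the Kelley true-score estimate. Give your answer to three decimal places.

T̂ = ρX + (1 − ρ)μ
  = 0.547 × 87.6 + 0.453 × 66.3
  = 47.9172 + 30.0339
  = 77.95110
  ≈ 77.9511
X − T̂ = 87.6 − 77.9511 = 9.6489 → 9.649

9.649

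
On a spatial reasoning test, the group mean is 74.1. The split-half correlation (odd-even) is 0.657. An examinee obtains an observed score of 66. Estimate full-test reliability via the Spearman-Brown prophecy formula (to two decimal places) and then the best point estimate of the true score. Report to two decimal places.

Spearman-Brown: ρ = 2r/(1 + r) = 2(0.657)/(1 + 0.657) = 1.3140/1.657 = 0.7930 → 0.79
T̂ = ρX + (1 − ρ)μ
  = 0.79 × 66 + 0.21 × 74.1
  = 52.14 + 15.561
  = 67.701
  ≈ 67.70

67.70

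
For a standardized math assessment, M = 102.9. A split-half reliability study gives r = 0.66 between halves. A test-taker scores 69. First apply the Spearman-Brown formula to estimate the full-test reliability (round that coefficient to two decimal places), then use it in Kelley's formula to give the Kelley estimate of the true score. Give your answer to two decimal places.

Spearman-Brown: ρ = 2r/(1 + r) = 2(0.66)/(1 + 0.66) = 1.320/1.66 = 0.7952 → 0.80
T̂ = 0.80(69) + 0.20(102.9) = 55.20 + 20.580 = 75.780 → 75.78

75.78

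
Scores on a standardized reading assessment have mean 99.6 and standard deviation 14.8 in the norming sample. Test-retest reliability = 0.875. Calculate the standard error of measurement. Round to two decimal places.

5.23

SEM = SD · √(1 − ρ) = 14.8 × √0.125 = 14.8 × 0.3536 = 5.233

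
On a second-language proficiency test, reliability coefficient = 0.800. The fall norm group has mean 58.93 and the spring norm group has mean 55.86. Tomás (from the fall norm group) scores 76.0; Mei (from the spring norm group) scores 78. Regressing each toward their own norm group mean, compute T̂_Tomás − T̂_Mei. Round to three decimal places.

-0.986

T̂_Tomás = 0.800(76.0) + 0.200(58.93) = 72.58600
T̂_Mei = 0.800(78) + 0.200(55.86) = 73.57200
Difference = 72.58600 − 73.57200 = -0.98600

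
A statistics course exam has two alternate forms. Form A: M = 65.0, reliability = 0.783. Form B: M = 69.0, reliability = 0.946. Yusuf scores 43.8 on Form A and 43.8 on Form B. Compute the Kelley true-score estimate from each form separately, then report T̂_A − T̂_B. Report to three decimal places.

3.240

T̂_A = 0.783(43.8) + 0.217(65.0) = 48.40040
T̂_B = 0.946(43.8) + 0.054(69.0) = 45.16080
T̂_A − T̂_B = 3.23960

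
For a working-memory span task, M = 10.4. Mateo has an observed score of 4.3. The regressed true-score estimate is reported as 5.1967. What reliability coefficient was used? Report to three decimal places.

T̂ = ρX + (1 − ρ)μ  ⇒  T̂ − μ = ρ(X − μ)
ρ = (T̂ − μ)/(X − μ) = (5.1967 − 10.4) / (4.3 − 10.4) = -5.2033 / -6.1 = 0.85300

0.853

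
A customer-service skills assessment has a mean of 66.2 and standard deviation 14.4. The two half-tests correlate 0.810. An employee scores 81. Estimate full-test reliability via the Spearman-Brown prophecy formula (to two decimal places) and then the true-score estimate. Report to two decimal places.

79.52

Spearman-Brown: ρ = 2r/(1 + r) = 2(0.810)/(1 + 0.810) = 1.6200/1.810 = 0.8950 → 0.90
Regress the observed score toward the mean by the unreliability: T̂ = 0.90·81 + 0.10·66.2 = 72.90 + 6.620 = 79.520.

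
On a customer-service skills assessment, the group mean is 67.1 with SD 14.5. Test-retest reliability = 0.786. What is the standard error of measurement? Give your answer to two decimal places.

SEM = SD · √(1 − ρ) = 14.5 × √0.214 = 14.5 × 0.4626 = 6.708

6.71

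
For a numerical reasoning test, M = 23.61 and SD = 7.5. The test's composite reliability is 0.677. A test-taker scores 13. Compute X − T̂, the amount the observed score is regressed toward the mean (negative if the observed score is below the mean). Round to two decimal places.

T̂ = ρX + (1 − ρ)μ
  = 0.677 × 13 + 0.323 × 23.61
  = 8.801 + 7.62603
  = 16.4270
  ≈ 16.427
X − T̂ = 13 − 16.427 = -3.427 → -3.43

-3.43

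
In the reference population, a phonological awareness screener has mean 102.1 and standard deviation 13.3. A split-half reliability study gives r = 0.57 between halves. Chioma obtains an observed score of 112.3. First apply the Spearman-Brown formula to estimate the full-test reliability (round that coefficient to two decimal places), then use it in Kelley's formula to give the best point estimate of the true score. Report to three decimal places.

Spearman-Brown: ρ = 2r/(1 + r) = 2(0.57)/(1 + 0.57) = 1.140/1.57 = 0.7261 → 0.73
Regress the observed score toward the mean by the unreliability: T̂ = 0.73·112.3 + 0.27·102.1 = 81.979 + 27.567 = 109.5460.

109.546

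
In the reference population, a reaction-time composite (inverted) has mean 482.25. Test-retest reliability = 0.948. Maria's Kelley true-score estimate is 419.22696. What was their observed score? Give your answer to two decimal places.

415.77

T̂ = ρX + (1 − ρ)μ  ⇒  X = (T̂ − (1 − ρ)μ) / ρ
X = (419.22696 − 0.052 × 482.25) / 0.948 = (419.22696 − 25.07700) / 0.948 = 394.14996 / 0.948 = 415.7700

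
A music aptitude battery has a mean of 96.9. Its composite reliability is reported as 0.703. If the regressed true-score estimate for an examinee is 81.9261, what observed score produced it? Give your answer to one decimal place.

T̂ = ρX + (1 − ρ)μ  ⇒  X = (T̂ − (1 − ρ)μ) / ρ
X = (81.9261 − 0.297 × 96.9) / 0.703 = (81.9261 − 28.7793) / 0.703 = 53.1468 / 0.703 = 75.600

75.6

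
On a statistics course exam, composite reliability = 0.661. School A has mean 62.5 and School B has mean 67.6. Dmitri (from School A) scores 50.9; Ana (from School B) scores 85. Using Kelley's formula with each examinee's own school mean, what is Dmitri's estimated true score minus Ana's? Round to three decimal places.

-24.269

T̂_Dmitri = 0.661(50.9) + 0.339(62.5) = 54.83240
T̂_Ana = 0.661(85) + 0.339(67.6) = 79.10140
Difference = 54.83240 − 79.10140 = -24.26900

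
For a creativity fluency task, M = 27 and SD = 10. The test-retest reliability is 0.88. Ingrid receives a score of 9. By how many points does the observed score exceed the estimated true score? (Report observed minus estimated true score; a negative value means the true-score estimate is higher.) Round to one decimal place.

-2.2

Weight the observed score by reliability and the mean by (1 − reliability): T̂ = 0.88·9 + 0.12·27 = 7.92 + 3.24 = 11.160.
X − T̂ = 9 − 11.16 = -2.16 → -2.2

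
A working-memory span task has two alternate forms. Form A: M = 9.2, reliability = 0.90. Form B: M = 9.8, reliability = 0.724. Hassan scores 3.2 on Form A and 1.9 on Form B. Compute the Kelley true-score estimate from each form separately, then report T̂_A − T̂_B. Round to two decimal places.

T̂_A = 0.90(3.2) + 0.10(9.2) = 3.8000
T̂_B = 0.724(1.9) + 0.276(9.8) = 4.0804
T̂_A − T̂_B = -0.2804

-0.28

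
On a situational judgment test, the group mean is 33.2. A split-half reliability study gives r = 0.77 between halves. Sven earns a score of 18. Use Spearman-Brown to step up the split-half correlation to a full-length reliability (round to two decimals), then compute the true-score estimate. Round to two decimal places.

Spearman-Brown: ρ = 2r/(1 + r) = 2(0.77)/(1 + 0.77) = 1.540/1.77 = 0.8701 → 0.87
Kelley's formula gives T̂ = 0.87·18 + 0.13·33.2 = 15.66 + 4.316 = 19.976.

19.98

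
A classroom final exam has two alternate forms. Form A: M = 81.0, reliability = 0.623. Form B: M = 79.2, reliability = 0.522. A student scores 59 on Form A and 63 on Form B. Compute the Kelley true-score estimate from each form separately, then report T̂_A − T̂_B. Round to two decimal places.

T̂_A = 0.623(59) + 0.377(81.0) = 67.2940
T̂_B = 0.522(63) + 0.478(79.2) = 70.7436
T̂_A − T̂_B = -3.4496

-3.45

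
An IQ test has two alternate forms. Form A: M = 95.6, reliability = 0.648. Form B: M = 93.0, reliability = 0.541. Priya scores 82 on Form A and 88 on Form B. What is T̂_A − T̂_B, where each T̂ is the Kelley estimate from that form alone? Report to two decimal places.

-3.51

T̂_A = 0.648(82) + 0.352(95.6) = 86.7872
T̂_B = 0.541(88) + 0.459(93.0) = 90.2950
T̂_A − T̂_B = -3.5078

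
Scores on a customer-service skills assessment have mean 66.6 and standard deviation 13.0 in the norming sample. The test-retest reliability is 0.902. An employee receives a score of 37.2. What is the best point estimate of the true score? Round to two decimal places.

40.08

T̂ = ρX + (1 − ρ)μ
  = 0.902 × 37.2 + 0.098 × 66.6
  = 33.5544 + 6.5268
  = 40.081
  ≈ 40.08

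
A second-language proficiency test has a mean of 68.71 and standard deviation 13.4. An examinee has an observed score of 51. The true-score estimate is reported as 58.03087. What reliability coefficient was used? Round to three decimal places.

0.603

T̂ = ρX + (1 − ρ)μ  ⇒  T̂ − μ = ρ(X − μ)
ρ = (T̂ − μ)/(X − μ) = (58.03087 − 68.71) / (51 − 68.71) = -10.67913 / -17.71 = 0.60300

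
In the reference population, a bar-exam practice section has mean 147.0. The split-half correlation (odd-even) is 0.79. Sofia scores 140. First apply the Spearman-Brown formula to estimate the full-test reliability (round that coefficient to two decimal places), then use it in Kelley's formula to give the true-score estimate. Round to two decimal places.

140.84

Spearman-Brown: ρ = 2r/(1 + r) = 2(0.79)/(1 + 0.79) = 1.580/1.79 = 0.8827 → 0.88
T̂ = 0.88(140) + 0.12(147.0) = 123.20 + 17.640 = 140.840 → 140.84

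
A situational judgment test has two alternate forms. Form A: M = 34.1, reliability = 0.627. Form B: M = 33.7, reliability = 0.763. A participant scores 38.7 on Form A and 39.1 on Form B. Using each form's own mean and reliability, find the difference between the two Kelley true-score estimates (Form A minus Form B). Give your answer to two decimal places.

T̂_A = 0.627(38.7) + 0.373(34.1) = 36.9842
T̂_B = 0.763(39.1) + 0.237(33.7) = 37.8202
T̂_A − T̂_B = -0.8360

-0.84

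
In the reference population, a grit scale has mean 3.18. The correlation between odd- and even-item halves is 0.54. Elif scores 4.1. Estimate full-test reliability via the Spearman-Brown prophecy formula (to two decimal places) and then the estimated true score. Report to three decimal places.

3.824

Spearman-Brown: ρ = 2r/(1 + r) = 2(0.54)/(1 + 0.54) = 1.080/1.54 = 0.7013 → 0.70
Regress the observed score toward the mean by the unreliability: T̂ = 0.70·4.1 + 0.30·3.18 = 2.870 + 0.9540 = 3.8240.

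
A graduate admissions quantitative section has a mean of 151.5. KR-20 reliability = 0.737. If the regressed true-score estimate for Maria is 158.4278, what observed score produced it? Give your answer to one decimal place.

T̂ = ρX + (1 − ρ)μ  ⇒  X = (T̂ − (1 − ρ)μ) / ρ
X = (158.4278 − 0.263 × 151.5) / 0.737 = (158.4278 − 39.8445) / 0.737 = 118.5833 / 0.737 = 160.900

160.9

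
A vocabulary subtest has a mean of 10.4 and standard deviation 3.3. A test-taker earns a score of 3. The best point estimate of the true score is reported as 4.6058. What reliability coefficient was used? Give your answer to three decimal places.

0.783

T̂ = ρX + (1 − ρ)μ  ⇒  T̂ − μ = ρ(X − μ)
ρ = (T̂ − μ)/(X − μ) = (4.6058 − 10.4) / (3 − 10.4) = -5.7942 / -7.4 = 0.78300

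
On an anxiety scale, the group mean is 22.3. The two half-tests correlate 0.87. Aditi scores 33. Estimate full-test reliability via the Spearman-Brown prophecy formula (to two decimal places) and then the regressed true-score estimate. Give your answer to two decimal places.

Spearman-Brown: ρ = 2r/(1 + r) = 2(0.87)/(1 + 0.87) = 1.740/1.87 = 0.9305 → 0.93
Regress the observed score toward the mean by the unreliability: T̂ = 0.93·33 + 0.07·22.3 = 30.69 + 1.561 = 32.251.

32.25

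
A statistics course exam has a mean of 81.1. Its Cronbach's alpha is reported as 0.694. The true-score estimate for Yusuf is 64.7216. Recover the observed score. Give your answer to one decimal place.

57.5

T̂ = ρX + (1 − ρ)μ  ⇒  X = (T̂ − (1 − ρ)μ) / ρ
X = (64.7216 − 0.306 × 81.1) / 0.694 = (64.7216 − 24.8166) / 0.694 = 39.9050 / 0.694 = 57.500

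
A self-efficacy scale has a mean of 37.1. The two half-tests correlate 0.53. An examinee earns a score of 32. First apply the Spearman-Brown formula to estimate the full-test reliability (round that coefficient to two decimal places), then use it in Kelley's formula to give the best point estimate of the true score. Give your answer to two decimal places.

Spearman-Brown: ρ = 2r/(1 + r) = 2(0.53)/(1 + 0.53) = 1.060/1.53 = 0.6928 → 0.69
T̂ = 0.69(32) + 0.31(37.1) = 22.08 + 11.501 = 33.581 → 33.58

33.58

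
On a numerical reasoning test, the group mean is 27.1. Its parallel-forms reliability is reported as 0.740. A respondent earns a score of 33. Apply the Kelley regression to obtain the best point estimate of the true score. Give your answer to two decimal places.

31.47

Weight the observed score by reliability and the mean by (1 − reliability): T̂ = 0.740·33 + 0.260·27.1 = 24.420 + 7.0460 = 31.466.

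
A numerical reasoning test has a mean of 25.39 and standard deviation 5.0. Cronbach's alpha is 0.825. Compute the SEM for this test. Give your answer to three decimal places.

SEM = SD · √(1 − ρ) = 5.0 × √0.175 = 5.0 × 0.4183 = 2.0917

2.092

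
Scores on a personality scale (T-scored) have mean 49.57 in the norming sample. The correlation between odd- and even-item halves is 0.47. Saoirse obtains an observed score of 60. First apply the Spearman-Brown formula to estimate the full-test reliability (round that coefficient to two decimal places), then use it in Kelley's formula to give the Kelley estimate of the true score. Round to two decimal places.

Spearman-Brown: ρ = 2r/(1 + r) = 2(0.47)/(1 + 0.47) = 0.940/1.47 = 0.6395 → 0.64
T̂ = ρX + (1 − ρ)μ
  = 0.64 × 60 + 0.36 × 49.57
  = 38.40 + 17.8452
  = 56.245
  ≈ 56.25

56.25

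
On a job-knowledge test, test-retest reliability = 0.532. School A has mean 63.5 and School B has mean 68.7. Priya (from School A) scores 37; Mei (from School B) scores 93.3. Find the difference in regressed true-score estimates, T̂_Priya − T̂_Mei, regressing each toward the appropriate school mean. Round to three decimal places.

-32.385

T̂_Priya = 0.532(37) + 0.468(63.5) = 49.40200
T̂_Mei = 0.532(93.3) + 0.468(68.7) = 81.78720
Difference = 49.40200 − 81.78720 = -32.38520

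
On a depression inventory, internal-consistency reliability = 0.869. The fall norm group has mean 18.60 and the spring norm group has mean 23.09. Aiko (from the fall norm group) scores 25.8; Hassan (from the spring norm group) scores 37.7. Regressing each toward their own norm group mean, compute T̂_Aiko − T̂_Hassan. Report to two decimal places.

T̂_Aiko = 0.869(25.8) + 0.131(18.60) = 24.8568
T̂_Hassan = 0.869(37.7) + 0.131(23.09) = 35.7861
Difference = 24.8568 − 35.7861 = -10.9293

-10.93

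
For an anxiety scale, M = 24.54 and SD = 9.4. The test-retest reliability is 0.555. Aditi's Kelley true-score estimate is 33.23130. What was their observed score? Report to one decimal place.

T̂ = ρX + (1 − ρ)μ  ⇒  X = (T̂ − (1 − ρ)μ) / ρ
X = (33.23130 − 0.445 × 24.54) / 0.555 = (33.23130 − 10.92030) / 0.555 = 22.31100 / 0.555 = 40.200

40.2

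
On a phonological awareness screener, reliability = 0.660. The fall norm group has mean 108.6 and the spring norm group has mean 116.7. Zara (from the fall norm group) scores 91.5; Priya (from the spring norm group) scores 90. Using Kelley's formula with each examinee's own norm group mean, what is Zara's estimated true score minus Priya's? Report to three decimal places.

-1.764

T̂_Zara = 0.660(91.5) + 0.340(108.6) = 97.31400
T̂_Priya = 0.660(90) + 0.340(116.7) = 99.07800
Difference = 97.31400 − 99.07800 = -1.76400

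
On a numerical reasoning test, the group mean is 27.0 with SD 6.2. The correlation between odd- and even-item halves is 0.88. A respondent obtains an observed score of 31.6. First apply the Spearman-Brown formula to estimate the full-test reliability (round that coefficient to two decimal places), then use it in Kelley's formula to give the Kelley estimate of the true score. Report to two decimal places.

Spearman-Brown: ρ = 2r/(1 + r) = 2(0.88)/(1 + 0.88) = 1.760/1.88 = 0.9362 → 0.94
Weight the observed score by reliability and the mean by (1 − reliability): T̂ = 0.94·31.6 + 0.06·27.0 = 29.704 + 1.620 = 31.324.

31.32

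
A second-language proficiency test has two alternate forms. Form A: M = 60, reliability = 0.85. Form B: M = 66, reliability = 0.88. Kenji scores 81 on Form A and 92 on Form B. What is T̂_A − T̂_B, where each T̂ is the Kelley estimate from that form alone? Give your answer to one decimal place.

T̂_A = 0.85(81) + 0.15(60) = 77.850
T̂_B = 0.88(92) + 0.12(66) = 88.880
T̂_A − T̂_B = -11.030

-11.0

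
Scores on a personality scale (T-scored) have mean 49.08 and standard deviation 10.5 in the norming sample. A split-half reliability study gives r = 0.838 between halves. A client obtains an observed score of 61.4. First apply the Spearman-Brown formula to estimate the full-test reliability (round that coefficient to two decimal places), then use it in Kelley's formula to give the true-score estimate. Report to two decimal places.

Spearman-Brown: ρ = 2r/(1 + r) = 2(0.838)/(1 + 0.838) = 1.6760/1.838 = 0.9119 → 0.91
T̂ = 0.91(61.4) + 0.09(49.08) = 55.874 + 4.4172 = 60.291 → 60.29

60.29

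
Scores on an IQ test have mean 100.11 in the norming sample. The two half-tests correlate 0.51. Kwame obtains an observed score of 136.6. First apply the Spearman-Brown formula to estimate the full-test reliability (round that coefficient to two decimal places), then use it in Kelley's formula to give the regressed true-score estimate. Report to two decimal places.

124.92

Spearman-Brown: ρ = 2r/(1 + r) = 2(0.51)/(1 + 0.51) = 1.020/1.51 = 0.6755 → 0.68
T̂ = ρX + (1 − ρ)μ
  = 0.68 × 136.6 + 0.32 × 100.11
  = 92.888 + 32.0352
  = 124.923
  ≈ 124.92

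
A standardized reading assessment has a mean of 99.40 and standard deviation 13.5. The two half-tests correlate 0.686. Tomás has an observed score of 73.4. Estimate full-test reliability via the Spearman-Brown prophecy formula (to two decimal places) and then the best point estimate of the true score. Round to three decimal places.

Spearman-Brown: ρ = 2r/(1 + r) = 2(0.686)/(1 + 0.686) = 1.3720/1.686 = 0.8138 → 0.81
T̂ = ρX + (1 − ρ)μ
  = 0.81 × 73.4 + 0.19 × 99.40
  = 59.454 + 18.8860
  = 78.3400
  ≈ 78.340

78.340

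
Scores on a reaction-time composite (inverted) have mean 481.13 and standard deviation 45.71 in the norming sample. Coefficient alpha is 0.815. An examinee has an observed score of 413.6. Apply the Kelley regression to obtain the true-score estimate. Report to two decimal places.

426.09

T̂ = ρX + (1 − ρ)μ
  = 0.815 × 413.6 + 0.185 × 481.13
  = 337.0840 + 89.00905
  = 426.093
  ≈ 426.09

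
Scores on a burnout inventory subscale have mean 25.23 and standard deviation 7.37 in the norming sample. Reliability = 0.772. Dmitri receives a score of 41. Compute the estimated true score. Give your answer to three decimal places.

37.404

T̂ = ρX + (1 − ρ)μ
  = 0.772 × 41 + 0.228 × 25.23
  = 31.652 + 5.75244
  = 37.4044
  ≈ 37.404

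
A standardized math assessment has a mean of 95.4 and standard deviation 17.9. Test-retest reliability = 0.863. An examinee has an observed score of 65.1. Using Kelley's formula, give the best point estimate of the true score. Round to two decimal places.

Weight the observed score by reliability and the mean by (1 − reliability): T̂ = 0.863·65.1 + 0.137·95.4 = 56.1813 + 13.0698 = 69.251.

69.25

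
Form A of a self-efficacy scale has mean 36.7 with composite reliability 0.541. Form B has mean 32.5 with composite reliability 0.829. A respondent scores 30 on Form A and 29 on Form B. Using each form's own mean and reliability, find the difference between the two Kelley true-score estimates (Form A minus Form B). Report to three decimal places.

3.477

T̂_A = 0.541(30) + 0.459(36.7) = 33.07530
T̂_B = 0.829(29) + 0.171(32.5) = 29.59850
T̂_A − T̂_B = 3.47680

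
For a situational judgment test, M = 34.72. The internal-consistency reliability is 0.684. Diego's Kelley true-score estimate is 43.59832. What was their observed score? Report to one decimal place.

T̂ = ρX + (1 − ρ)μ  ⇒  X = (T̂ − (1 − ρ)μ) / ρ
X = (43.59832 − 0.316 × 34.72) / 0.684 = (43.59832 − 10.97152) / 0.684 = 32.62680 / 0.684 = 47.700

47.7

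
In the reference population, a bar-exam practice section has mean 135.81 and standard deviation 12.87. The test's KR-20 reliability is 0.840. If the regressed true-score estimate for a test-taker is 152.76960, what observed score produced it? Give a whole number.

T̂ = ρX + (1 − ρ)μ  ⇒  X = (T̂ − (1 − ρ)μ) / ρ
X = (152.76960 − 0.160 × 135.81) / 0.840 = (152.76960 − 21.72960) / 0.840 = 131.04000 / 0.840 = 156.00

156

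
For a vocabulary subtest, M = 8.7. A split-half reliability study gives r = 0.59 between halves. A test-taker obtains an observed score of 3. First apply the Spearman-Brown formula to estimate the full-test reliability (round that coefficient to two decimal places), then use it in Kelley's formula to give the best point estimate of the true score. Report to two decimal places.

Spearman-Brown: ρ = 2r/(1 + r) = 2(0.59)/(1 + 0.59) = 1.180/1.59 = 0.7421 → 0.74
T̂ = ρX + (1 − ρ)μ
  = 0.74 × 3 + 0.26 × 8.7
  = 2.22 + 2.262
  = 4.482
  ≈ 4.48

4.48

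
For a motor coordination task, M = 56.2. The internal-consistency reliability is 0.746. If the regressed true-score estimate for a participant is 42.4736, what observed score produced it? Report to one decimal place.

T̂ = ρX + (1 − ρ)μ  ⇒  X = (T̂ − (1 − ρ)μ) / ρ
X = (42.4736 − 0.254 × 56.2) / 0.746 = (42.4736 − 14.2748) / 0.746 = 28.1988 / 0.746 = 37.800

37.8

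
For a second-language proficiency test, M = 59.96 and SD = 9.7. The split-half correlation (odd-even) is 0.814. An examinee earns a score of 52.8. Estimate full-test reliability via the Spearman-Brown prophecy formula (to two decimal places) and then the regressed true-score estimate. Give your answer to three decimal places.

53.516

Spearman-Brown: ρ = 2r/(1 + r) = 2(0.814)/(1 + 0.814) = 1.6280/1.814 = 0.8975 → 0.90
T̂ = ρX + (1 − ρ)μ
  = 0.90 × 52.8 + 0.10 × 59.96
  = 47.520 + 5.9960
  = 53.5160
  ≈ 53.516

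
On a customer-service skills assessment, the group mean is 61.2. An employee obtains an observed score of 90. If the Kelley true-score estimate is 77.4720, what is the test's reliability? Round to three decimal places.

0.565

T̂ = ρX + (1 − ρ)μ  ⇒  T̂ − μ = ρ(X − μ)
ρ = (T̂ − μ)/(X − μ) = (77.4720 − 61.2) / (90 − 61.2) = 16.2720 / 28.8 = 0.56500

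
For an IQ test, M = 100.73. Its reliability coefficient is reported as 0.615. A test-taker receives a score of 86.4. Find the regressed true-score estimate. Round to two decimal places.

T̂ = 0.615(86.4) + 0.385(100.73) = 53.1360 + 38.78105 = 91.917 → 91.92

91.92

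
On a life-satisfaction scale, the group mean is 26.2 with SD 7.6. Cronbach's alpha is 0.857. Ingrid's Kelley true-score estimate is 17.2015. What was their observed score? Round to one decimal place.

15.7

T̂ = ρX + (1 − ρ)μ  ⇒  X = (T̂ − (1 − ρ)μ) / ρ
X = (17.2015 − 0.143 × 26.2) / 0.857 = (17.2015 − 3.7466) / 0.857 = 13.4549 / 0.857 = 15.700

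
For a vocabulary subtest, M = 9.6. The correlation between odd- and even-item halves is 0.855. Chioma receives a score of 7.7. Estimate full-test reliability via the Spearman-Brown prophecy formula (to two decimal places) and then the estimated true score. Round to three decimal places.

Spearman-Brown: ρ = 2r/(1 + r) = 2(0.855)/(1 + 0.855) = 1.7100/1.855 = 0.9218 → 0.92
T̂ = ρX + (1 − ρ)μ
  = 0.92 × 7.7 + 0.08 × 9.6
  = 7.084 + 0.768
  = 7.8520
  ≈ 7.852

7.852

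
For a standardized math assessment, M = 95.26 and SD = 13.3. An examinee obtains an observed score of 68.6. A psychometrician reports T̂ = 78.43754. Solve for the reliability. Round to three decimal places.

T̂ = ρX + (1 − ρ)μ  ⇒  T̂ − μ = ρ(X − μ)
ρ = (T̂ − μ)/(X − μ) = (78.43754 − 95.26) / (68.6 − 95.26) = -16.82246 / -26.66 = 0.63100

0.631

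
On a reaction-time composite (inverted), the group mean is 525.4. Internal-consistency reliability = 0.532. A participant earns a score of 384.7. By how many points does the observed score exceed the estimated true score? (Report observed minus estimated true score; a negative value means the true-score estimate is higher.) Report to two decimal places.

-65.85

Weight the observed score by reliability and the mean by (1 − reliability): T̂ = 0.532·384.7 + 0.468·525.4 = 204.6604 + 245.8872 = 450.5476.
X − T̂ = 384.7 − 450.548 = -65.848 → -65.85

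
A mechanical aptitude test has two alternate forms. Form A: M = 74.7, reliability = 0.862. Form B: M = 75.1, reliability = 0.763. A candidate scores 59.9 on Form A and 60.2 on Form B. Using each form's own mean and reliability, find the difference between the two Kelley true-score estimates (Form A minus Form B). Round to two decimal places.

-1.79

T̂_A = 0.862(59.9) + 0.138(74.7) = 61.9424
T̂_B = 0.763(60.2) + 0.237(75.1) = 63.7313
T̂_A − T̂_B = -1.7889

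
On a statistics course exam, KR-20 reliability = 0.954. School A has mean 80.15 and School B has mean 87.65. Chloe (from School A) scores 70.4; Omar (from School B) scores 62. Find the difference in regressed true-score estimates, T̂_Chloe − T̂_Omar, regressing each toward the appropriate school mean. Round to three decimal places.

7.669

T̂_Chloe = 0.954(70.4) + 0.046(80.15) = 70.84850
T̂_Omar = 0.954(62) + 0.046(87.65) = 63.17990
Difference = 70.84850 − 63.17990 = 7.66860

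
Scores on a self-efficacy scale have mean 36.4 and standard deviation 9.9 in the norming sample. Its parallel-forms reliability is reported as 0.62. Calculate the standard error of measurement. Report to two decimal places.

6.10

SEM = SD · √(1 − ρ) = 9.9 × √0.38 = 9.9 × 0.6164 = 6.103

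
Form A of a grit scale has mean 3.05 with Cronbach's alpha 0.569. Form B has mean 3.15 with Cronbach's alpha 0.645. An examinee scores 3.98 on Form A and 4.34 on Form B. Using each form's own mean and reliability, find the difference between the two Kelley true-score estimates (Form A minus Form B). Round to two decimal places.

-0.34

T̂_A = 0.569(3.98) + 0.431(3.05) = 3.5792
T̂_B = 0.645(4.34) + 0.355(3.15) = 3.9176
T̂_A − T̂_B = -0.3384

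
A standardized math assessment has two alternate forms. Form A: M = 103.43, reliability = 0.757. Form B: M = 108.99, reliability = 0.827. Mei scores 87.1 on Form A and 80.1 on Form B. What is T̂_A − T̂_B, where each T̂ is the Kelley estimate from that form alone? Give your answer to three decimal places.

5.970

T̂_A = 0.757(87.1) + 0.243(103.43) = 91.06819
T̂_B = 0.827(80.1) + 0.173(108.99) = 85.09797
T̂_A − T̂_B = 5.97022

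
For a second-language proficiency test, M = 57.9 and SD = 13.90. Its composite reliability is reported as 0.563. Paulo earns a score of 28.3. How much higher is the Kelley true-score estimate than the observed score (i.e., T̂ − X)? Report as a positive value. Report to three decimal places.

T̂ = 0.563(28.3) + 0.437(57.9) = 15.9329 + 25.3023 = 41.23520 → 41.2352
T̂ − X = 41.2352 − 28.3 = 12.9352 → 12.935

12.935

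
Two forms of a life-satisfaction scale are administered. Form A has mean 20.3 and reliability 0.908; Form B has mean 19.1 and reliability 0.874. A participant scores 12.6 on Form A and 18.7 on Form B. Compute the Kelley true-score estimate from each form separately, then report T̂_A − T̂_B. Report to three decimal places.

T̂_A = 0.908(12.6) + 0.092(20.3) = 13.30840
T̂_B = 0.874(18.7) + 0.126(19.1) = 18.75040
T̂_A − T̂_B = -5.44200

-5.442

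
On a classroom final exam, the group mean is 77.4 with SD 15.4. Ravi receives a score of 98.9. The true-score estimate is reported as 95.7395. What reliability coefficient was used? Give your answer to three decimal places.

0.853

T̂ = ρX + (1 − ρ)μ  ⇒  T̂ − μ = ρ(X − μ)
ρ = (T̂ − μ)/(X − μ) = (95.7395 − 77.4) / (98.9 − 77.4) = 18.3395 / 21.5 = 0.85300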